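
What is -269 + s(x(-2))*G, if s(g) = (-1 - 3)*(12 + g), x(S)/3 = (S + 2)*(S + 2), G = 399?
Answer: -19421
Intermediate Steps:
x(S) = 3*(2 + S)**2 (x(S) = 3*((S + 2)*(S + 2)) = 3*((2 + S)*(2 + S)) = 3*(2 + S)**2)
s(g) = -48 - 4*g (s(g) = -4*(12 + g) = -48 - 4*g)
-269 + s(x(-2))*G = -269 + (-48 - 12*(2 - 2)**2)*399 = -269 + (-48 - 12*0**2)*399 = -269 + (-48 - 12*0)*399 = -269 + (-48 - 4*0)*399 = -269 + (-48 + 0)*399 = -269 - 48*399 = -269 - 19152 = -19421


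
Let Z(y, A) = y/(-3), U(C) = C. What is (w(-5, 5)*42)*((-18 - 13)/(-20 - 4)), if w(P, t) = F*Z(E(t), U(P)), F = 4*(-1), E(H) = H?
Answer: 1085/3 ≈ 361.67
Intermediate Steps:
F = -4
Z(y, A) = -y/3 (Z(y, A) = y*(-⅓) = -y/3)
w(P, t) = 4*t/3 (w(P, t) = -(-4)*t/3 = 4*t/3)
(w(-5, 5)*42)*((-18 - 13)/(-20 - 4)) = (((4/3)*5)*42)*((-18 - 13)/(-20 - 4)) = ((20/3)*42)*(-31/(-24)) = 280*(-31*(-1/24)) = 280*(31/24) = 1085/3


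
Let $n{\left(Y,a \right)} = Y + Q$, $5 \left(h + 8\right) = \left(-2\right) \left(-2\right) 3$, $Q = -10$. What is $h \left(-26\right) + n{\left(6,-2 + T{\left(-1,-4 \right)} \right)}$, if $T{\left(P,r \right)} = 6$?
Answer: $\frac{708}{5} \approx 141.6$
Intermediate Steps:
$h = - \frac{28}{5}$ ($h = -8 + \frac{\left(-2\right) \left(-2\right) 3}{5} = -8 + \frac{4 \cdot 3}{5} = -8 + \frac{1}{5} \cdot 12 = -8 + \frac{12}{5} = - \frac{28}{5} \approx -5.6$)
$n{\left(Y,a \right)} = -10 + Y$ ($n{\left(Y,a \right)} = Y - 10 = -10 + Y$)
$h \left(-26\right) + n{\left(6,-2 + T{\left(-1,-4 \right)} \right)} = \left(- \frac{28}{5}\right) \left(-26\right) + \left(-10 + 6\right) = \frac{728}{5} - 4 = \frac{708}{5}$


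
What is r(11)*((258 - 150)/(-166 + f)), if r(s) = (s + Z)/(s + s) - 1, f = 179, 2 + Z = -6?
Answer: -1026/143 ≈ -7.1748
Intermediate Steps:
Z = -8 (Z = -2 - 6 = -8)
r(s) = -1 + (-8 + s)/(2*s) (r(s) = (s - 8)/(s + s) - 1 = (-8 + s)/((2*s)) - 1 = (-8 + s)*(1/(2*s)) - 1 = (-8 + s)/(2*s) - 1 = -1 + (-8 + s)/(2*s))
r(11)*((258 - 150)/(-166 + f)) = ((½)*(-8 - 1*11)/11)*((258 - 150)/(-166 + 179)) = ((½)*(1/11)*(-8 - 11))*(108/13) = ((½)*(1/11)*(-19))*(108*(1/13)) = -19/22*108/13 = -1026/143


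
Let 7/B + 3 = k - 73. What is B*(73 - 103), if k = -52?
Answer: 105/64 ≈ 1.6406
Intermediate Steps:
B = -7/128 (B = 7/(-3 + (-52 - 73)) = 7/(-3 - 125) = 7/(-128) = 7*(-1/128) = -7/128 ≈ -0.054688)
B*(73 - 103) = -7*(73 - 103)/128 = -7/128*(-30) = 105/64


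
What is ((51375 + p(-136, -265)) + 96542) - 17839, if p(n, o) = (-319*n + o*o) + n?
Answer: 243551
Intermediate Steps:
p(n, o) = o**2 - 318*n (p(n, o) = (-319*n + o**2) + n = (o**2 - 319*n) + n = o**2 - 318*n)
((51375 + p(-136, -265)) + 96542) - 17839 = ((51375 + ((-265)**2 - 318*(-136))) + 96542) - 17839 = ((51375 + (70225 + 43248)) + 96542) - 17839 = ((51375 + 113473) + 96542) - 17839 = (164848 + 96542) - 17839 = 261390 - 17839 = 243551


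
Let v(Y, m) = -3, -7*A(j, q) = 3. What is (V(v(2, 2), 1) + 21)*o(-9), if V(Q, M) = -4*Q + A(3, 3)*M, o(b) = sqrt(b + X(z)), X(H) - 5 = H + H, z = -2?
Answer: 456*I*sqrt(2)/7 ≈ 92.126*I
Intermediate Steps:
X(H) = 5 + 2*H (X(H) = 5 + (H + H) = 5 + 2*H)
A(j, q) = -3/7 (A(j, q) = -1/7*3 = -3/7)
o(b) = sqrt(1 + b) (o(b) = sqrt(b + (5 + 2*(-2))) = sqrt(b + (5 - 4)) = sqrt(b + 1) = sqrt(1 + b))
V(Q, M) = -4*Q - 3*M/7
(V(v(2, 2), 1) + 21)*o(-9) = ((-4*(-3) - 3/7*1) + 21)*sqrt(1 - 9) = ((12 - 3/7) + 21)*sqrt(-8) = (81/7 + 21)*(2*I*sqrt(2)) = 228*(2*I*sqrt(2))/7 = 456*I*sqrt(2)/7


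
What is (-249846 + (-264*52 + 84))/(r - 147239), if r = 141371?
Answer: 43915/978 ≈ 44.903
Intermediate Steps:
(-249846 + (-264*52 + 84))/(r - 147239) = (-249846 + (-264*52 + 84))/(141371 - 147239) = (-249846 + (-13728 + 84))/(-5868) = (-249846 - 13644)*(-1/5868) = -263490*(-1/5868) = 43915/978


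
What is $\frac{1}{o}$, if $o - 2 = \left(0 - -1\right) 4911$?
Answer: $\frac{1}{4913} \approx 0.00020354$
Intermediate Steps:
$o = 4913$ ($o = 2 + \left(0 - -1\right) 4911 = 2 + \left(0 + 1\right) 4911 = 2 + 1 \cdot 4911 = 2 + 4911 = 4913$)
$\frac{1}{o} = \frac{1}{4913}$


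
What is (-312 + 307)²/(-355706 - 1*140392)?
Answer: -25/496098 ≈ -5.0393e-5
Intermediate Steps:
(-312 + 307)²/(-355706 - 1*140392) = (-5)²/(-355706 - 140392) = 25/(-496098) = 25*(-1/496098) = -25/496098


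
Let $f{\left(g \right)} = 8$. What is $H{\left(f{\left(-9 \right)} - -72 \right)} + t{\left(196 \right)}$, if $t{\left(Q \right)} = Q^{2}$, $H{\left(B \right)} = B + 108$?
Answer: $38604$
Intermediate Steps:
$H{\left(B \right)} = 108 + B$
$H{\left(f{\left(-9 \right)} - -72 \right)} + t{\left(196 \right)} = \left(108 + \left(8 - -72\right)\right) + 196^{2} = \left(108 + \left(8 + 72\right)\right) + 38416 = \left(108 + 80\right) + 38416 = 188 + 38416 = 38604$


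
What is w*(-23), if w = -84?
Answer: 1932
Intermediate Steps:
w*(-23) = -84*(-23) = 1932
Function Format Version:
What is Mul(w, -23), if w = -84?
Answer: 1932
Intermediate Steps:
Mul(w, -23) = Mul(-84, -23) = 1932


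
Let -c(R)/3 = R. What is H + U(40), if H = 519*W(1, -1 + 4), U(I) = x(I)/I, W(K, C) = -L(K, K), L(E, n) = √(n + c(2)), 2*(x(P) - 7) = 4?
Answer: 9/40 - 519*I*√5 ≈ 0.225 - 1160.5*I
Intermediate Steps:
x(P) = 9 (x(P) = 7 + (½)*4 = 7 + 2 = 9)
c(R) = -3*R
L(E, n) = √(-6 + n) (L(E, n) = √(n - 3*2) = √(n - 6) = √(-6 + n))
W(K, C) = -√(-6 + K)
U(I) = 9/I
H = -519*I*√5 (H = 519*(-√(-6 + 1)) = 519*(-√(-5)) = 519*(-I*√5) = -519*I*√5 ≈ -1160.5*I)
H + U(40) = -519*I*√5 + 9/40 = 9/40 - 519*I*√5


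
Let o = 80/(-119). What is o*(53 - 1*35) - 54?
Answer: -7866/119 ≈ -66.101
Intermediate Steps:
o = -80/119 (o = 80*(-1/119) = -80/119 ≈ -0.67227)
o*(53 - 1*35) - 54 = -80*(53 - 1*35)/119 - 54 = -80*(53 - 35)/119 - 54 = -80/119*18 - 54 = -1440/119 - 54 = -7866/119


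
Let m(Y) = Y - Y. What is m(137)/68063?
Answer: 0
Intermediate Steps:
m(Y) = 0
m(137)/68063 = 0/68063 = 0*(1/68063) = 0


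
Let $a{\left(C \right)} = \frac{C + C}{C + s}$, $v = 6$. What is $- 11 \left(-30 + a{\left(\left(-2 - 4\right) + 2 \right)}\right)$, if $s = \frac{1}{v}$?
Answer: $\frac{7062}{23} \approx 307.04$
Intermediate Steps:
$s = \frac{1}{6} \approx 0.16667$
$a{\left(C \right)} = \frac{2 C}{\frac{1}{6} + C}$ ($a{\left(C \right)} = \frac{C + C}{C + \frac{1}{6}} = \frac{2 C}{\frac{1}{6} + C}$)
$- 11 \left(-30 + a{\left(\left(-2 - 4\right) + 2 \right)}\right) = - 11 \left(-30 + \frac{12 \left(\left(-2 - 4\right) + 2\right)}{1 + 6 \left(\left(-2 - 4\right) + 2\right)}\right) = - 11 \left(-30 + \frac{12 \left(-6 + 2\right)}{1 + 6 \left(-6 + 2\right)}\right) = - 11 \left(-30 + 12 \left(-4\right) \frac{1}{1 + 6 \left(-4\right)}\right) = - 11 \left(-30 + 12 \left(-4\right) \frac{1}{1 - 24}\right) = - 11 \left(-30 + 12 \left(-4\right) \frac{1}{-23}\right) = - 11 \left(-30 + 12 \left(-4\right) \left(- \frac{1}{23}\right)\right) = - 11 \left(-30 + \frac{48}{23}\right) = \left(-11\right) \left(- \frac{642}{23}\right) = \frac{7062}{23}$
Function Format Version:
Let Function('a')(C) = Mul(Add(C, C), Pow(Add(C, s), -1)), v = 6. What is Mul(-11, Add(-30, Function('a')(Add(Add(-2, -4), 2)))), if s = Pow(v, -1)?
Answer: Rational(7062, 23) ≈ 307.04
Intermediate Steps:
s = Rational(1, 6) (s = Pow(6, -1) = Rational(1, 6) ≈ 0.16667)
Function('a')(C) = Mul(2, C, Pow(Add(Rational(1, 6), C), -1)) (Function('a')(C) = Mul(Add(C, C), Pow(Add(C, Rational(1, 6)), -1)) = Mul(Mul(2, C), Pow(Add(Rational(1, 6), C), -1)) = Mul(2, C, Pow(Add(Rational(1, 6), C), -1)))
Mul(-11, Add(-30, Function('a')(Add(Add(-2, -4), 2)))) = Mul(-11, Add(-30, Mul(12, Add(Add(-2, -4), 2), Pow(Add(1, Mul(6, Add(Add(-2, -4), 2))), -1)))) = Mul(-11, Add(-30, Mul(12, Add(-6, 2), Pow(Add(1, Mul(6, Add(-6, 2))), -1)))) = Mul(-11, Add(-30, Mul(12, -4, Pow(Add(1, Mul(6, -4)), -1)))) = Mul(-11, Add(-30, Mul(12, -4, Pow(Add(1, -24), -1)))) = Mul(-11, Add(-30, Mul(12, -4, Pow(-23, -1)))) = Mul(-11, Add(-30, Mul(12, -4, Rational(-1, 23)))) = Mul(-11, Add(-30, Rational(48, 23))) = Mul(-11, Rational(-642, 23)) = Rational(7062, 23)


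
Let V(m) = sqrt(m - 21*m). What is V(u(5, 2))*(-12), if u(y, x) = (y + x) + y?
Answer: -48*I*sqrt(15) ≈ -185.9*I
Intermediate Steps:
u(y, x) = x + 2*y (u(y, x) = (x + y) + y = x + 2*y)
V(m) = 2*sqrt(5)*sqrt(-m) (V(m) = sqrt(-20*m) = 2*sqrt(5)*sqrt(-m))
V(u(5, 2))*(-12) = (2*sqrt(5)*sqrt(-(2 + 2*5)))*(-12) = (2*sqrt(5)*sqrt(-(2 + 10)))*(-12) = (2*sqrt(5)*sqrt(-1*12))*(-12) = (2*sqrt(5)*sqrt(-12))*(-12) = (2*sqrt(5)*(2*I*sqrt(3)))*(-12) = (4*I*sqrt(15))*(-12) = -48*I*sqrt(15)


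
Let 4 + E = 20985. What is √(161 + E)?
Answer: 31*√22 ≈ 145.40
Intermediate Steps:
E = 20981 (E = -4 + 20985 = 20981)
√(161 + E) = √(161 + 20981) = √21142 = 31*√22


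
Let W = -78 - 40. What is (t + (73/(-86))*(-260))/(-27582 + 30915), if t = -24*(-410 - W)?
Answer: 310834/143319 ≈ 2.1688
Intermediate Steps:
W = -118
t = 7008 (t = -24*(-410 - 1*(-118)) = -24*(-410 + 118) = -24*(-292) = 7008)
(t + (73/(-86))*(-260))/(-27582 + 30915) = (7008 + (73/(-86))*(-260))/(-27582 + 30915) = (7008 + (73*(-1/86))*(-260))/3333 = (7008 - 73/86*(-260))*(1/3333) = (7008 + 9490/43)*(1/3333) = (310834/43)*(1/3333) = 310834/143319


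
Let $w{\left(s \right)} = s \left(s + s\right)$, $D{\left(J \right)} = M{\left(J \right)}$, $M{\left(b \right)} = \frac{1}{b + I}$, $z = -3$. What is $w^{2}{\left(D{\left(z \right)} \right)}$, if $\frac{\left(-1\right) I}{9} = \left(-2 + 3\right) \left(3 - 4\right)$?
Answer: $\frac{1}{324} \approx 0.0030864$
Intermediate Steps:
$I = 9$ ($I = - 9 \left(-2 + 3\right) \left(3 - 4\right) = - 9 \cdot 1 \left(-1\right) = \left(-9\right) \left(-1\right) = 9$)
$M{\left(b \right)} = \frac{1}{9 + b}$ ($M{\left(b \right)} = \frac{1}{b + 9} = \frac{1}{9 + b}$)
$D{\left(J \right)} = \frac{1}{9 + J}$
$w{\left(s \right)} = 2 s^{2}$ ($w{\left(s \right)} = s 2 s = 2 s^{2}$)
$w^{2}{\left(D{\left(z \right)} \right)} = \left(2 \left(\frac{1}{9 - 3}\right)^{2}\right)^{2} = \left(2 \left(\frac{1}{6}\right)^{2}\right)^{2} = \left(\frac{2}{36}\right)^{2} = \left(2 \cdot \frac{1}{36}\right)^{2} = \left(\frac{1}{18}\right)^{2} = \frac{1}{324}$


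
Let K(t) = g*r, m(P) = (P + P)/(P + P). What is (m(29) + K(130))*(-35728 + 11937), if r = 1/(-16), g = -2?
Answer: -214119/8 ≈ -26765.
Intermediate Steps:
r = -1/16 ≈ -0.062500
m(P) = 1 (m(P) = (2*P)/((2*P)) = (2*P)*(1/(2*P)) = 1)
K(t) = ⅛ (K(t) = -2*(-1/16) = ⅛)
(m(29) + K(130))*(-35728 + 11937) = (1 + ⅛)*(-35728 + 11937) = (9/8)*(-23791) = -214119/8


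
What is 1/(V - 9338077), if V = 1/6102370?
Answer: -6102370/56984400942489 ≈ -1.0709e-7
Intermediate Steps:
V = 1/6102370 ≈ 1.6387e-7
1/(V - 9338077) = 1/(1/6102370 - 9338077) = 1/(-56984400942489/6102370) = -6102370/56984400942489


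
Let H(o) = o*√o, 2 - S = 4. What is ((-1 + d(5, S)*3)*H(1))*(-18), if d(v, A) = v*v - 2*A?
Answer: -1548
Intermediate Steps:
S = -2 (S = 2 - 1*4 = 2 - 4 = -2)
d(v, A) = v² - 2*A
H(o) = o^(3/2)
((-1 + d(5, S)*3)*H(1))*(-18) = ((-1 + (5² - 2*(-2))*3)*1^(3/2))*(-18) = ((-1 + (25 + 4)*3)*1)*(-18) = ((-1 + 29*3)*1)*(-18) = ((-1 + 87)*1)*(-18) = (86*1)*(-18) = 86*(-18) = -1548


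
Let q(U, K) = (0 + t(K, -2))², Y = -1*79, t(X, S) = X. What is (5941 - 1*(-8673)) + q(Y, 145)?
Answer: 35639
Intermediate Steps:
Y = -79
q(U, K) = K² (q(U, K) = (0 + K)² = K²)
(5941 - 1*(-8673)) + q(Y, 145) = (5941 - 1*(-8673)) + 145² = (5941 + 8673) + 21025 = 14614 + 21025 = 35639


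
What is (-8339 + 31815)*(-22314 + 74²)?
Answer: -395288888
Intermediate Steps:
(-8339 + 31815)*(-22314 + 74²) = 23476*(-22314 + 5476) = 23476*(-16838) = -395288888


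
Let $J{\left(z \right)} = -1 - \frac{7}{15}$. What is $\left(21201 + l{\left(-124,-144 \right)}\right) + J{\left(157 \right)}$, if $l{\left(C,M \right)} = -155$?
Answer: $\frac{315668}{15} \approx 21045.0$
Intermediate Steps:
$J{\left(z \right)} = - \frac{22}{15}$ ($J{\left(z \right)} = -1 - \frac{7}{15} = - \frac{22}{15}$)
$\left(21201 + l{\left(-124,-144 \right)}\right) + J{\left(157 \right)} = \left(21201 - 155\right) - \frac{22}{15} = 21046 - \frac{22}{15} = \frac{315668}{15}$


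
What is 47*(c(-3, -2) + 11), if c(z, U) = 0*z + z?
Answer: 376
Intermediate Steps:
c(z, U) = z (c(z, U) = 0 + z = z)
47*(c(-3, -2) + 11) = 47*(-3 + 11) = 47*8 = 376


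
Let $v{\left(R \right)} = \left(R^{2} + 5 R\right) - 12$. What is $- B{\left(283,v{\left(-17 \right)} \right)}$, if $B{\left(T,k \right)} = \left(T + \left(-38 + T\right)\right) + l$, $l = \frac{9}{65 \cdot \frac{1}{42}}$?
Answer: $- \frac{34698}{65} \approx -533.82$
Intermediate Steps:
$v{\left(R \right)} = -12 + R^{2} + 5 R$
$l = \frac{378}{65}$ ($l = \frac{9}{65 \cdot \frac{1}{42}} = \frac{9}{\frac{65}{42}} = 9 \cdot \frac{42}{65} = \frac{378}{65} \approx 5.8154$)
$B{\left(T,k \right)} = - \frac{2092}{65} + 2 T$ ($B{\left(T,k \right)} = \left(T + \left(-38 + T\right)\right) + \frac{378}{65} = \left(-38 + 2 T\right) + \frac{378}{65} = - \frac{2092}{65} + 2 T$)
$- B{\left(283,v{\left(-17 \right)} \right)} = - (- \frac{2092}{65} + 2 \cdot 283) = - (- \frac{2092}{65} + 566) = \left(-1\right) \frac{34698}{65} = - \frac{34698}{65}$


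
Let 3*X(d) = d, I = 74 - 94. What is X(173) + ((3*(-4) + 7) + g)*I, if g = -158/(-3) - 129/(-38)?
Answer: -54923/57 ≈ -963.56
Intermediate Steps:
g = 6391/114 (g = -158*(-⅓) - 129*(-1/38) = 158/3 + 129/38 = 6391/114 ≈ 56.061)
I = -20
X(d) = d/3
X(173) + ((3*(-4) + 7) + g)*I = (⅓)*173 + ((3*(-4) + 7) + 6391/114)*(-20) = 173/3 + ((-12 + 7) + 6391/114)*(-20) = 173/3 + (-5 + 6391/114)*(-20) = 173/3 + (5821/114)*(-20) = 173/3 - 58210/57 = -54923/57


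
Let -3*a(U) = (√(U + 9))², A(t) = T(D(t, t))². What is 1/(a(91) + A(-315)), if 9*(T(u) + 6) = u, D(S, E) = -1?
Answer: 81/325 ≈ 0.24923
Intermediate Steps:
T(u) = -6 + u/9
A(t) = 3025/81 (A(t) = (-6 + (⅑)*(-1))² = (-6 - ⅑)² = (-55/9)² = 3025/81)
a(U) = -3 - U/3 (a(U) = -(3 + U/3) = -(9 + U)/3 = -3 - U/3)
1/(a(91) + A(-315)) = 1/((-3 - ⅓*91) + 3025/81) = 1/((-3 - 91/3) + 3025/81) = 1/(-100/3 + 3025/81) = 1/(325/81) = 81/325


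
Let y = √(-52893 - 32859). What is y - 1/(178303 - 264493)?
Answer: 1/86190 + 6*I*√2382 ≈ 1.1602e-5 + 292.83*I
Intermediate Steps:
y = 6*I*√2382 (y = √(-85752) = 6*I*√2382 ≈ 292.83*I)
y - 1/(178303 - 264493) = 6*I*√2382 - 1/(178303 - 264493) = 6*I*√2382 - 1/(-86190) = 6*I*√2382 - 1*(-1/86190) = 6*I*√2382 + 1/86190 = 1/86190 + 6*I*√2382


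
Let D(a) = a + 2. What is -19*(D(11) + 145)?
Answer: -3002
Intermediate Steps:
D(a) = 2 + a
-19*(D(11) + 145) = -19*((2 + 11) + 145) = -19*(13 + 145) = -19*158 = -3002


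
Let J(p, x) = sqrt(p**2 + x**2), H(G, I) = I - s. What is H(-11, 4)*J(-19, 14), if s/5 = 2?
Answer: -6*sqrt(557) ≈ -141.60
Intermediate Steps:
s = 10 (s = 5*2 = 10)
H(G, I) = -10 + I (H(G, I) = I - 1*10 = I - 10 = -10 + I)
H(-11, 4)*J(-19, 14) = (-10 + 4)*sqrt((-19)**2 + 14**2) = -6*sqrt(361 + 196) = -6*sqrt(557)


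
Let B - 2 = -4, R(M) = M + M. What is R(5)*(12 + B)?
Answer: 100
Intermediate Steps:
R(M) = 2*M
B = -2 (B = 2 - 4 = -2)
R(5)*(12 + B) = (2*5)*(12 - 2) = 10*10 = 100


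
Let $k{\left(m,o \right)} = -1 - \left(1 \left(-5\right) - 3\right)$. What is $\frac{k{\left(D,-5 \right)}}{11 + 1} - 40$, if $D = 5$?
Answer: $- \frac{473}{12} \approx -39.417$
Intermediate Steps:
$k{\left(m,o \right)} = 7$ ($k{\left(m,o \right)} = -1 - \left(-5 - 3\right) = -1 - -8 = -1 + 8 = 7$)
$\frac{k{\left(D,-5 \right)}}{11 + 1} - 40 = \frac{7}{11 + 1} - 40 = \frac{7}{12} - 40 = - \frac{473}{12}$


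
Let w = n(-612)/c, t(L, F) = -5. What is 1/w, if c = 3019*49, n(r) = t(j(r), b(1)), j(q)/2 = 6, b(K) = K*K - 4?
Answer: -147931/5 ≈ -29586.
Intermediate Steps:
b(K) = -4 + K**2 (b(K) = K**2 - 4 = -4 + K**2)
j(q) = 12 (j(q) = 2*6 = 12)
n(r) = -5
c = 147931
w = -5/147931 ≈ -3.3800e-5
1/w = 1/(-5/147931) = -147931/5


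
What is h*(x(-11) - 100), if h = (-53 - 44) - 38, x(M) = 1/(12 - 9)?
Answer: 13455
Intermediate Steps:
x(M) = ⅓ (x(M) = 1/3 = ⅓)
h = -135 (h = -97 - 38 = -135)
h*(x(-11) - 100) = -135*(⅓ - 100) = -135*(-299/3) = 13455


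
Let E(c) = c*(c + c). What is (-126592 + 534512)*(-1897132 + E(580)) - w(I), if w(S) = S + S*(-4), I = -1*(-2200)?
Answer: -499429502840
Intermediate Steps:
E(c) = 2*c**2 (E(c) = c*(2*c) = 2*c**2)
I = 2200
w(S) = -3*S (w(S) = S - 4*S = -3*S)
(-126592 + 534512)*(-1897132 + E(580)) - w(I) = (-126592 + 534512)*(-1897132 + 2*580**2) - (-3)*2200 = 407920*(-1897132 + 2*336400) - 1*(-6600) = 407920*(-1897132 + 672800) + 6600 = 407920*(-1224332) + 6600 = -499429509440 + 6600 = -499429502840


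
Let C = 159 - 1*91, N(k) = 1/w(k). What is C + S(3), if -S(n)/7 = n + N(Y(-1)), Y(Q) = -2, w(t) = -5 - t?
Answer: 148/3 ≈ 49.333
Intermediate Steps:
N(k) = 1/(-5 - k)
S(n) = 7/3 - 7*n (S(n) = -7*(n - 1/(5 - 2)) = -7*(n - 1/3) = -7*(n - 1*⅓) = -7*(n - ⅓) = -7*(-⅓ + n) = 7/3 - 7*n)
C = 68 (C = 159 - 91 = 68)
C + S(3) = 68 + (7/3 - 7*3) = 68 + (7/3 - 21) = 68 - 56/3 = 148/3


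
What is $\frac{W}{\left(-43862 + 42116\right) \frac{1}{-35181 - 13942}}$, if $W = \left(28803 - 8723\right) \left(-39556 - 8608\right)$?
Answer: $- \frac{23754240126880}{873} \approx -2.721 \cdot 10^{10}$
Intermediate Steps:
$W = -967133120$ ($W = 20080 \left(-48164\right) = -967133120$)
$\frac{W}{\left(-43862 + 42116\right) \frac{1}{-35181 - 13942}} = - \frac{967133120}{\left(-43862 + 42116\right) \frac{1}{-35181 - 13942}} = - \frac{967133120}{\left(-1746\right) \frac{1}{-49123}} = - \frac{967133120}{\left(-1746\right) \left(- \frac{1}{49123}\right)} = - \frac{967133120}{\frac{1746}{49123}} = \left(-967133120\right) \frac{49123}{1746} = - \frac{23754240126880}{873}$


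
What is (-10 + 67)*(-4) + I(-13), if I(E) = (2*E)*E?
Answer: 110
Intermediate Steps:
I(E) = 2*E**2
(-10 + 67)*(-4) + I(-13) = (-10 + 67)*(-4) + 2*(-13)**2 = 57*(-4) + 2*169 = -228 + 338 = 110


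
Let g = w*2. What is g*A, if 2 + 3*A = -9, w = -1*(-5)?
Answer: -110/3 ≈ -36.667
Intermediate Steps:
w = 5
A = -11/3 (A = -⅔ + (⅓)*(-9) = -⅔ - 3 = -11/3 ≈ -3.6667)
g = 10 (g = 5*2 = 10)
g*A = 10*(-11/3) = -110/3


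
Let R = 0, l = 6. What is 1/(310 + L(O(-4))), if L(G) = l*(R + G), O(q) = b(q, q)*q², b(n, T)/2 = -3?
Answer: -1/266 ≈ -0.0037594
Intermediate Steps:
b(n, T) = -6 (b(n, T) = 2*(-3) = -6)
O(q) = -6*q²
L(G) = 6*G (L(G) = 6*(0 + G) = 6*G)
1/(310 + L(O(-4))) = 1/(310 + 6*(-6*(-4)²)) = 1/(310 + 6*(-6*16)) = 1/(310 + 6*(-96)) = 1/(310 - 576) = 1/(-266) = -1/266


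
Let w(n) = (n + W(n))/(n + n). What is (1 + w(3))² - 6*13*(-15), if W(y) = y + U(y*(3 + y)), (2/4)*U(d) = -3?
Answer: 1171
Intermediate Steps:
U(d) = -6 (U(d) = 2*(-3) = -6)
W(y) = -6 + y (W(y) = y - 6 = -6 + y)
w(n) = (-6 + 2*n)/(2*n) (w(n) = (n + (-6 + n))/(n + n) = (-6 + 2*n)/((2*n)) = (-6 + 2*n)*(1/(2*n)) = (-6 + 2*n)/(2*n))
(1 + w(3))² - 6*13*(-15) = (1 + (-3 + 3)/3)² - 6*13*(-15) = (1 + (⅓)*0)² - 78*(-15) = (1 + 0)² - 1*(-1170) = 1² + 1170 = 1 + 1170 = 1171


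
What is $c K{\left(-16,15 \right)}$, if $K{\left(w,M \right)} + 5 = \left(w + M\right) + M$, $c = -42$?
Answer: $-378$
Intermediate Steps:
$K{\left(w,M \right)} = -5 + w + 2 M$ ($K{\left(w,M \right)} = -5 + \left(\left(w + M\right) + M\right) = -5 + \left(\left(M + w\right) + M\right) = -5 + \left(w + 2 M\right) = -5 + w + 2 M$)
$c K{\left(-16,15 \right)} = - 42 \left(-5 - 16 + 2 \cdot 15\right) = - 42 \left(-5 - 16 + 30\right) = \left(-42\right) 9 = -378$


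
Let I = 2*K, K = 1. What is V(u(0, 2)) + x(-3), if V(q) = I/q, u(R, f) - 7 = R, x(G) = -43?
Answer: -299/7 ≈ -42.714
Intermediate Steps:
u(R, f) = 7 + R
I = 2 (I = 2*1 = 2)
V(q) = 2/q
V(u(0, 2)) + x(-3) = 2/(7 + 0) - 43 = 2/7 - 43 = -299/7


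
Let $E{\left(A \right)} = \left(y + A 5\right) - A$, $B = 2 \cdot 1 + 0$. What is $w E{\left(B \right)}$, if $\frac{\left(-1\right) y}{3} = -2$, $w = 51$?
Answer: $714$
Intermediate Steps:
$y = 6$ ($y = \left(-3\right) \left(-2\right) = 6$)
$B = 2$ ($B = 2 + 0 = 2$)
$E{\left(A \right)} = 6 + 4 A$ ($E{\left(A \right)} = \left(6 + A 5\right) - A = \left(6 + 5 A\right) - A = 6 + 4 A$)
$w E{\left(B \right)} = 51 \left(6 + 4 \cdot 2\right) = 51 \left(6 + 8\right) = 51 \cdot 14 = 714$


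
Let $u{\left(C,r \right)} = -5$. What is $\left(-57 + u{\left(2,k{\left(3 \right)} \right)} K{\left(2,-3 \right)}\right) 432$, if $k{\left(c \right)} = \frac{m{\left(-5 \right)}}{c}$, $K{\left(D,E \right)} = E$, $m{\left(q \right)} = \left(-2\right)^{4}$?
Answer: $-18144$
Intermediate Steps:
$m{\left(q \right)} = 16$
$k{\left(c \right)} = \frac{16}{c}$
$\left(-57 + u{\left(2,k{\left(3 \right)} \right)} K{\left(2,-3 \right)}\right) 432 = \left(-57 - -15\right) 432 = \left(-57 + 15\right) 432 = \left(-42\right) 432 = -18144$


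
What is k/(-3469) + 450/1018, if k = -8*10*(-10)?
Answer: 373325/1765721 ≈ 0.21143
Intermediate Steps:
k = 800 (k = -80*(-10) = 800)
k/(-3469) + 450/1018 = 800/(-3469) + 450/1018 = 800*(-1/3469) + 450*(1/1018) = -800/3469 + 225/509 = 373325/1765721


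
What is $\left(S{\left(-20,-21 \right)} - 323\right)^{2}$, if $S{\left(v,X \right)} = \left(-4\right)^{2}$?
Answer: $94249$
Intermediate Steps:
$S{\left(v,X \right)} = 16$
$\left(S{\left(-20,-21 \right)} - 323\right)^{2} = \left(16 - 323\right)^{2} = \left(-307\right)^{2} = 94249$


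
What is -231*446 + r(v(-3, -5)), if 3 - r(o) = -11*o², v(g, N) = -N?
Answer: -102748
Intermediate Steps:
r(o) = 3 + 11*o² (r(o) = 3 - (-11)*o² = 3 + 11*o²)
-231*446 + r(v(-3, -5)) = -231*446 + (3 + 11*(-1*(-5))²) = -103026 + (3 + 11*5²) = -103026 + (3 + 11*25) = -103026 + (3 + 275) = -103026 + 278 = -102748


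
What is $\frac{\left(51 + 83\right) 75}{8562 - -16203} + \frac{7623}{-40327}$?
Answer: $\frac{2061931}{9511411} \approx 0.21678$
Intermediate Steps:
$\frac{\left(51 + 83\right) 75}{8562 - -16203} + \frac{7623}{-40327} = \frac{134 \cdot 75}{8562 + 16203} + 7623 \left(- \frac{1}{40327}\right) = \frac{10050}{24765} - \frac{1089}{5761} = 10050 \cdot \frac{1}{24765} - \frac{1089}{5761} = \frac{670}{1651} - \frac{1089}{5761} = \frac{2061931}{9511411}$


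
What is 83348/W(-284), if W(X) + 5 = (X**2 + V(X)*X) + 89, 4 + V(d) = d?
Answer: 20837/40633 ≈ 0.51281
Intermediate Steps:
V(d) = -4 + d
W(X) = 84 + X**2 + X*(-4 + X) (W(X) = -5 + ((X**2 + (-4 + X)*X) + 89) = -5 + ((X**2 + X*(-4 + X)) + 89) = -5 + (89 + X**2 + X*(-4 + X)) = 84 + X**2 + X*(-4 + X))
83348/W(-284) = 83348/(84 + (-284)**2 - 284*(-4 - 284)) = 83348/(84 + 80656 - 284*(-288)) = 83348/(84 + 80656 + 81792) = 83348/162532 = 83348*(1/162532) = 20837/40633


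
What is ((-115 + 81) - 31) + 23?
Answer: -42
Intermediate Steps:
((-115 + 81) - 31) + 23 = (-34 - 31) + 23 = -65 + 23 = -42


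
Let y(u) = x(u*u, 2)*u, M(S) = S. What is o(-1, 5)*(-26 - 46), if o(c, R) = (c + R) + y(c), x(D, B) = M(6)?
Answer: 144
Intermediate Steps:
x(D, B) = 6
y(u) = 6*u
o(c, R) = R + 7*c (o(c, R) = (c + R) + 6*c = (R + c) + 6*c = R + 7*c)
o(-1, 5)*(-26 - 46) = (5 + 7*(-1))*(-26 - 46) = (5 - 7)*(-72) = -2*(-72) = 144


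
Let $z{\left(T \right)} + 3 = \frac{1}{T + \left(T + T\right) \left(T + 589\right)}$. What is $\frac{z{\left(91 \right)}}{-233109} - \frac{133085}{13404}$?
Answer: $- \frac{1280754381066169}{128994657367212} \approx -9.9287$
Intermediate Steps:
$z{\left(T \right)} = -3 + \frac{1}{T + 2 T \left(589 + T\right)}$ ($z{\left(T \right)} = -3 + \frac{1}{T + \left(T + T\right) \left(T + 589\right)} = -3 + \frac{1}{T + 2 T \left(589 + T\right)}$)
$\frac{z{\left(91 \right)}}{-233109} - \frac{133085}{13404} = \frac{\frac{1}{91} \frac{1}{1179 + 2 \cdot 91} \left(1 - 321867 - 6 \cdot 91^{2}\right)}{-233109} - \frac{133085}{13404} = \frac{1 - 321867 - 49686}{91 \left(1179 + 182\right)} \left(- \frac{1}{233109}\right) - \frac{133085}{13404} = \frac{1 - 321867 - 49686}{91 \cdot 1361} \left(- \frac{1}{233109}\right) - \frac{133085}{13404} = \frac{1}{91} \cdot \frac{1}{1361} \left(-371552\right) \left(- \frac{1}{233109}\right) - \frac{133085}{13404} = \left(- \frac{371552}{123851}\right) \left(- \frac{1}{233109}\right) - \frac{133085}{13404} = \frac{371552}{28870782759} - \frac{133085}{13404} = - \frac{1280754381066169}{128994657367212}$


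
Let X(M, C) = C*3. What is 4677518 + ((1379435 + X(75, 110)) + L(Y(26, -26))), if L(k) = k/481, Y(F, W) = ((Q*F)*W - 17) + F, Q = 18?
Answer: 2913540964/481 ≈ 6.0573e+6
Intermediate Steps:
Y(F, W) = -17 + F + 18*F*W (Y(F, W) = ((18*F)*W - 17) + F = (18*F*W - 17) + F = (-17 + 18*F*W) + F = -17 + F + 18*F*W)
X(M, C) = 3*C
L(k) = k/481 (L(k) = k*(1/481) = k/481)
4677518 + ((1379435 + X(75, 110)) + L(Y(26, -26))) = 4677518 + ((1379435 + 3*110) + (-17 + 26 + 18*26*(-26))/481) = 4677518 + ((1379435 + 330) + (-17 + 26 - 12168)/481) = 4677518 + (1379765 + (1/481)*(-12159)) = 4677518 + (1379765 - 12159/481) = 4677518 + 663654806/481 = 2913540964/481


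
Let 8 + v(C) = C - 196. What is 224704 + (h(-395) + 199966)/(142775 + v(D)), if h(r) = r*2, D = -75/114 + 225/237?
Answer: 32057896347440/142666339 ≈ 2.2471e+5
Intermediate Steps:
D = 875/3002 (D = -75*1/114 + 225*(1/237) = -25/38 + 75/79 = 875/3002 ≈ 0.29147)
h(r) = 2*r
v(C) = -204 + C (v(C) = -8 + (C - 196) = -8 + (-196 + C) = -204 + C)
224704 + (h(-395) + 199966)/(142775 + v(D)) = 224704 + (2*(-395) + 199966)/(142775 + (-204 + 875/3002)) = 224704 + (-790 + 199966)/(142775 - 611533/3002) = 224704 + 199176/(427999017/3002) = 224704 + 199176*(3002/427999017) = 224704 + 199308784/142666339 = 32057896347440/142666339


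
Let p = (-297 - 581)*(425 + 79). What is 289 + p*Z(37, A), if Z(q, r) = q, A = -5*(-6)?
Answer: -16372655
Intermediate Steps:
A = 30
p = -442512 (p = -878*504 = -442512)
289 + p*Z(37, A) = 289 - 442512*37 = 289 - 16372944 = -16372655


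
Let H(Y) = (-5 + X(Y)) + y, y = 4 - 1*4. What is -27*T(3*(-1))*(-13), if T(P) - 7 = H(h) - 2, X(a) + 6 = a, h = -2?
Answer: -2808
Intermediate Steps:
X(a) = -6 + a
y = 0 (y = 4 - 4 = 0)
H(Y) = -11 + Y (H(Y) = (-5 + (-6 + Y)) + 0 = (-11 + Y) + 0 = -11 + Y)
T(P) = -8 (T(P) = 7 + ((-11 - 2) - 2) = 7 + (-13 - 2) = 7 - 15 = -8)
-27*T(3*(-1))*(-13) = -27*(-8)*(-13) = 216*(-13) = -2808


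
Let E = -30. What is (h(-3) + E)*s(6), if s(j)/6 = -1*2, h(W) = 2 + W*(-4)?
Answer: 192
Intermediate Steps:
h(W) = 2 - 4*W
s(j) = -12 (s(j) = 6*(-1*2) = 6*(-2) = -12)
(h(-3) + E)*s(6) = ((2 - 4*(-3)) - 30)*(-12) = ((2 + 12) - 30)*(-12) = (14 - 30)*(-12) = -16*(-12) = 192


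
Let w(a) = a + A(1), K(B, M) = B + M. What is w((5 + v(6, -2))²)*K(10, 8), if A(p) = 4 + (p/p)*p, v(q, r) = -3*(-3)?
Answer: 3618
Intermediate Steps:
v(q, r) = 9
A(p) = 4 + p (A(p) = 4 + 1*p = 4 + p)
w(a) = 5 + a (w(a) = a + (4 + 1) = a + 5 = 5 + a)
w((5 + v(6, -2))²)*K(10, 8) = (5 + (5 + 9)²)*(10 + 8) = (5 + 14²)*18 = (5 + 196)*18 = 201*18 = 3618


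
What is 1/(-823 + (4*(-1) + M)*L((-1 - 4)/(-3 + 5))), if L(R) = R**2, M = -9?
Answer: -4/3617 ≈ -0.0011059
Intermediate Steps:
1/(-823 + (4*(-1) + M)*L((-1 - 4)/(-3 + 5))) = 1/(-823 + (4*(-1) - 9)*((-1 - 4)/(-3 + 5))**2) = 1/(-823 + (-4 - 9)*(-5/2)**2) = 1/(-823 - 13*(-5*1/2)**2) = 1/(-823 - 13*(-5/2)**2) = 1/(-823 - 13*25/4) = 1/(-823 - 325/4) = 1/(-3617/4) = -4/3617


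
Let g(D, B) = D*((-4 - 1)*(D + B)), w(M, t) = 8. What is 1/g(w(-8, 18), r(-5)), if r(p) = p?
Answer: -1/120 ≈ -0.0083333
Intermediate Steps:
g(D, B) = D*(-5*B - 5*D) (g(D, B) = D*(-5*(B + D)) = D*(-5*B - 5*D))
1/g(w(-8, 18), r(-5)) = 1/(-5*8*(-5 + 8)) = 1/(-5*8*3) = 1/(-120) = -1/120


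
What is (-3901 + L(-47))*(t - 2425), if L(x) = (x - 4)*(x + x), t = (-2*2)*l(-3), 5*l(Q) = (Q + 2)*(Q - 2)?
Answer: -2169097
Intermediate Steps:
l(Q) = (-2 + Q)*(2 + Q)/5 (l(Q) = ((Q + 2)*(Q - 2))/5 = ((2 + Q)*(-2 + Q))/5 = ((-2 + Q)*(2 + Q))/5 = (-2 + Q)*(2 + Q)/5)
t = -4 (t = (-2*2)*(-4/5 + (1/5)*(-3)**2) = -4*(-4/5 + (1/5)*9) = -4*(-4/5 + 9/5) = -4*1 = -4)
L(x) = 2*x*(-4 + x) (L(x) = (-4 + x)*(2*x) = 2*x*(-4 + x))
(-3901 + L(-47))*(t - 2425) = (-3901 + 2*(-47)*(-4 - 47))*(-4 - 2425) = (-3901 + 2*(-47)*(-51))*(-2429) = (-3901 + 4794)*(-2429) = 893*(-2429) = -2169097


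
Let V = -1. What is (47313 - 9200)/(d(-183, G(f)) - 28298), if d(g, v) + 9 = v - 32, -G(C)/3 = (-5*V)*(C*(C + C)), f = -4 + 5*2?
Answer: -38113/29419 ≈ -1.2955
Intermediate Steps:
f = 6 (f = -4 + 10 = 6)
G(C) = -30*C² (G(C) = -3*(-5*(-1))*C*(C + C) = -15*C*(2*C) = -15*2*C² = -30*C²)
d(g, v) = -41 + v (d(g, v) = -9 + (v - 32) = -9 + (-32 + v) = -41 + v)
(47313 - 9200)/(d(-183, G(f)) - 28298) = (47313 - 9200)/((-41 - 30*6²) - 28298) = 38113/((-41 - 30*36) - 28298) = 38113/((-41 - 1080) - 28298) = 38113/(-1121 - 28298) = 38113/(-29419) = 38113*(-1/29419) = -38113/29419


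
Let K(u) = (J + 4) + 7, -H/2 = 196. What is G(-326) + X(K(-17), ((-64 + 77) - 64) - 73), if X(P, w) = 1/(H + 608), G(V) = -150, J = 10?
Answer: -32399/216 ≈ -150.00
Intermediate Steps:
H = -392 (H = -2*196 = -392)
K(u) = 21 (K(u) = (10 + 4) + 7 = 14 + 7 = 21)
X(P, w) = 1/216 (X(P, w) = 1/(-392 + 608) = 1/216)
G(-326) + X(K(-17), ((-64 + 77) - 64) - 73) = -150 + 1/216 = -32399/216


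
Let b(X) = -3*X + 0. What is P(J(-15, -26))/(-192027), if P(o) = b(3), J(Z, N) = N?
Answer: 3/64009 ≈ 4.6868e-5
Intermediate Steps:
b(X) = -3*X
P(o) = -9 (P(o) = -3*3 = -9)
P(J(-15, -26))/(-192027) = -9/(-192027) = -9*(-1/192027) = 3/64009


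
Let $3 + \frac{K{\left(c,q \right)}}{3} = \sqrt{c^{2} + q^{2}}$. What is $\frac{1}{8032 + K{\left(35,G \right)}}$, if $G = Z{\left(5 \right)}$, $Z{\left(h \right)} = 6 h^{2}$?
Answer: $\frac{8023}{64155004} - \frac{15 \sqrt{949}}{64155004} \approx 0.00011785$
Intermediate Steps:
$G = 150$ ($G = 6 \cdot 5^{2} = 6 \cdot 25 = 150$)
$K{\left(c,q \right)} = -9 + 3 \sqrt{c^{2} + q^{2}}$
$\frac{1}{8032 + K{\left(35,G \right)}} = \frac{1}{8032 - \left(9 - 3 \sqrt{35^{2} + 150^{2}}\right)} = \frac{1}{8032 - \left(9 - 3 \sqrt{1225 + 22500}\right)} = \frac{1}{8032 - \left(9 - 3 \sqrt{23725}\right)} = \frac{1}{8032 - \left(9 - 3 \cdot 5 \sqrt{949}\right)} = \frac{1}{8032 - \left(9 - 15 \sqrt{949}\right)} = \frac{1}{8023 + 15 \sqrt{949}}$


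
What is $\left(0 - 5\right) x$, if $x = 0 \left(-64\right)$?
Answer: $0$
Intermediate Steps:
$x = 0$
$\left(0 - 5\right) x = \left(0 - 5\right) 0 = \left(-5\right) 0 = 0$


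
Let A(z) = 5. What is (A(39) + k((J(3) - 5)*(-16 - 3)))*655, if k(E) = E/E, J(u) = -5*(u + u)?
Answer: 3930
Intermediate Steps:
J(u) = -10*u
k(E) = 1
(A(39) + k((J(3) - 5)*(-16 - 3)))*655 = (5 + 1)*655 = 6*655 = 3930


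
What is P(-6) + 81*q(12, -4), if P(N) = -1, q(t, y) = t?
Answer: 971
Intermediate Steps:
P(-6) + 81*q(12, -4) = -1 + 81*12 = -1 + 972 = 971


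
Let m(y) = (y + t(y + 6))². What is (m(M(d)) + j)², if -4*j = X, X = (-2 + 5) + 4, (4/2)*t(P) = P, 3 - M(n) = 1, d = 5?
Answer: 18769/16 ≈ 1173.1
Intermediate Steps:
M(n) = 2 (M(n) = 3 - 1*1 = 3 - 1 = 2)
t(P) = P/2
X = 7 (X = 3 + 4 = 7)
j = -7/4 (j = -¼*7 = -7/4 ≈ -1.7500)
m(y) = (3 + 3*y/2)² (m(y) = (y + (y + 6)/2)² = (y + (6 + y)/2)² = (y + (3 + y/2))² = (3 + 3*y/2)²)
(m(M(d)) + j)² = (9*(2 + 2)²/4 - 7/4)² = ((9/4)*4² - 7/4)² = ((9/4)*16 - 7/4)² = (36 - 7/4)² = (137/4)² = 18769/16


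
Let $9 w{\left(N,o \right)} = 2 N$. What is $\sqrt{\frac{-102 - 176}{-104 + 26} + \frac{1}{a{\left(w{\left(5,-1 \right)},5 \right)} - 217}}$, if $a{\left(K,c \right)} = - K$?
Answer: $\frac{\sqrt{123445218}}{5889} \approx 1.8867$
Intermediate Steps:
$w{\left(N,o \right)} = \frac{2 N}{9}$
$\sqrt{\frac{-102 - 176}{-104 + 26} + \frac{1}{a{\left(w{\left(5,-1 \right)},5 \right)} - 217}} = \sqrt{\frac{-102 - 176}{-104 + 26} + \frac{1}{- \frac{2 \cdot 5}{9} - 217}} = \sqrt{- \frac{278}{-78} + \frac{1}{\left(-1\right) \frac{10}{9} - 217}} = \sqrt{\left(-278\right) \left(- \frac{1}{78}\right) + \frac{1}{- \frac{10}{9} - 217}} = \sqrt{\frac{139}{39} + \frac{1}{- \frac{1963}{9}}} = \sqrt{\frac{139}{39} - \frac{9}{1963}} = \sqrt{\frac{20962}{5889}} = \frac{\sqrt{123445218}}{5889}$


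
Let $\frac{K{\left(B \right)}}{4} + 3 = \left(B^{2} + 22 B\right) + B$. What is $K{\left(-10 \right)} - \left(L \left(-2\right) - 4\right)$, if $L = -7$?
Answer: $-542$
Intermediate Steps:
$K{\left(B \right)} = -12 + 4 B^{2} + 92 B$ ($K{\left(B \right)} = -12 + 4 \left(\left(B^{2} + 22 B\right) + B\right) = -12 + 4 \left(B^{2} + 23 B\right) = -12 + \left(4 B^{2} + 92 B\right) = -12 + 4 B^{2} + 92 B$)
$K{\left(-10 \right)} - \left(L \left(-2\right) - 4\right) = \left(-12 + 4 \left(-10\right)^{2} + 92 \left(-10\right)\right) - \left(\left(-7\right) \left(-2\right) - 4\right) = \left(-12 + 4 \cdot 100 - 920\right) - \left(14 - 4\right) = \left(-12 + 400 - 920\right) - 10 = -532 - 10 = -542$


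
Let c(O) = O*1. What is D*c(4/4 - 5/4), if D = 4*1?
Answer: -1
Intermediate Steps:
D = 4
c(O) = O
D*c(4/4 - 5/4) = 4*(4/4 - 5/4) = 4*(4*(1/4) - 5*1/4) = 4*(1 - 5/4) = 4*(-1/4) = -1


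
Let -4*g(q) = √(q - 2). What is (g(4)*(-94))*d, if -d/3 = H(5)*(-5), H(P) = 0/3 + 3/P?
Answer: 423*√2/2 ≈ 299.11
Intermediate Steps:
H(P) = 3/P (H(P) = 0*(⅓) + 3/P = 0 + 3/P = 3/P)
d = 9 (d = -3*3/5*(-5) = -3*3*(⅕)*(-5) = -9*(-5)/5 = -3*(-3) = 9)
g(q) = -√(-2 + q)/4 (g(q) = -√(q - 2)/4 = -√(-2 + q)/4)
(g(4)*(-94))*d = (-√(-2 + 4)/4*(-94))*9 = (-√2/4*(-94))*9 = (47*√2/2)*9 = 423*√2/2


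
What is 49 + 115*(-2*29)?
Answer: -6621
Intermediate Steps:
49 + 115*(-2*29) = 49 + 115*(-58) = 49 - 6670 = -6621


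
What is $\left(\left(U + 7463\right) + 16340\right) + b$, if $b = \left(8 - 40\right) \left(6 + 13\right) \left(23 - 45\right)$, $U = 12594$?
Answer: $49773$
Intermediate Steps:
$b = 13376$ ($b = - 32 \cdot 19 \left(-22\right) = \left(-32\right) \left(-418\right) = 13376$)
$\left(\left(U + 7463\right) + 16340\right) + b = \left(\left(12594 + 7463\right) + 16340\right) + 13376 = \left(20057 + 16340\right) + 13376 = 36397 + 13376 = 49773$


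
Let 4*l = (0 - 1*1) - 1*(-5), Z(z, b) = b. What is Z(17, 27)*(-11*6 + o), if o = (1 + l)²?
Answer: -1674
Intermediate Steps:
l = 1 (l = ((0 - 1*1) - 1*(-5))/4 = ((0 - 1) + 5)/4 = (-1 + 5)/4 = (¼)*4 = 1)
o = 4 (o = (1 + 1)² = 2² = 4)
Z(17, 27)*(-11*6 + o) = 27*(-11*6 + 4) = 27*(-66 + 4) = 27*(-62) = -1674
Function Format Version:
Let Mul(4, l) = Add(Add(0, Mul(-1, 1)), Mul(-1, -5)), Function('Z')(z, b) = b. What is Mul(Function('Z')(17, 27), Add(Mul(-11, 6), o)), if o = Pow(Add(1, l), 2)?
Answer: -1674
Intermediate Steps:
l = 1 (l = Mul(Rational(1, 4), Add(Add(0, Mul(-1, 1)), Mul(-1, -5))) = Mul(Rational(1, 4), Add(Add(0, -1), 5)) = Mul(Rational(1, 4), Add(-1, 5)) = Mul(Rational(1, 4), 4) = 1)
o = 4 (o = Pow(Add(1, 1), 2) = Pow(2, 2) = 4)
Mul(Function('Z')(17, 27), Add(Mul(-11, 6), o)) = Mul(27, Add(Mul(-11, 6), 4)) = Mul(27, Add(-66, 4)) = Mul(27, -62) = -1674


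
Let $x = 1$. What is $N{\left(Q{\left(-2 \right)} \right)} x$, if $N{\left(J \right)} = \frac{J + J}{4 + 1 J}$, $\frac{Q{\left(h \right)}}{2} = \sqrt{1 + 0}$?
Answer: $\frac{2}{3} \approx 0.66667$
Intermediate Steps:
$Q{\left(h \right)} = 2$ ($Q{\left(h \right)} = 2 \sqrt{1 + 0} = 2 \sqrt{1} = 2 \cdot 1 = 2$)
$N{\left(J \right)} = \frac{2 J}{4 + J}$
$N{\left(Q{\left(-2 \right)} \right)} x = 2 \cdot 2 \frac{1}{4 + 2} \cdot 1 = 2 \cdot 2 \cdot \frac{1}{6} \cdot 1 = \frac{2}{3} \cdot 1 = \frac{2}{3}$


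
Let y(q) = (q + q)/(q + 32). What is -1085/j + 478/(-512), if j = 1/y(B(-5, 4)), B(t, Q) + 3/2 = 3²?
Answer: -8351681/20224 ≈ -412.96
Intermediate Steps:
B(t, Q) = 15/2 (B(t, Q) = -3/2 + 3² = -3/2 + 9 = 15/2)
y(q) = 2*q/(32 + q) (y(q) = (2*q)/(32 + q) = 2*q/(32 + q))
j = 79/30 (j = 1/(2*(15/2)/(32 + 15/2)) = 1/(2*(15/2)/(79/2)) = 1/(2*(15/2)*(2/79)) = 1/(30/79) = 79/30 ≈ 2.6333)
-1085/j + 478/(-512) = -1085/79/30 + 478/(-512) = -1085*30/79 + 478*(-1/512) = -32550/79 - 239/256 = -8351681/20224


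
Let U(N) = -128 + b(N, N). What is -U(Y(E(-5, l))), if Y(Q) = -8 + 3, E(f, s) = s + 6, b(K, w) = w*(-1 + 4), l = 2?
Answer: 143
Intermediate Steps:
b(K, w) = 3*w (b(K, w) = w*3 = 3*w)
E(f, s) = 6 + s
Y(Q) = -5
U(N) = -128 + 3*N
-U(Y(E(-5, l))) = -(-128 + 3*(-5)) = -(-128 - 15) = -1*(-143) = 143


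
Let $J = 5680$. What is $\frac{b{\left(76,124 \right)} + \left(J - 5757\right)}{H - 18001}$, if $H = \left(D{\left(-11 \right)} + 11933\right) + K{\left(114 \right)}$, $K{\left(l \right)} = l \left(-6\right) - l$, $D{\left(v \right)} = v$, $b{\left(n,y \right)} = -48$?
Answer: $\frac{125}{6877} \approx 0.018177$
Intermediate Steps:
$K{\left(l \right)} = - 7 l$ ($K{\left(l \right)} = - 6 l - l = - 7 l$)
$H = 11124$ ($H = \left(-11 + 11933\right) - 798 = 11922 - 798 = 11124$)
$\frac{b{\left(76,124 \right)} + \left(J - 5757\right)}{H - 18001} = \frac{-48 + \left(5680 - 5757\right)}{11124 - 18001} = \frac{-48 - 77}{-6877} = \left(-125\right) \left(- \frac{1}{6877}\right) = \frac{125}{6877}$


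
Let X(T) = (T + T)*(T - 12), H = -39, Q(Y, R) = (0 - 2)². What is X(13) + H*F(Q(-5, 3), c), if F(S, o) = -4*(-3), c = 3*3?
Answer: -442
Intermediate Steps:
Q(Y, R) = 4 (Q(Y, R) = (-2)² = 4)
c = 9
X(T) = 2*T*(-12 + T) (X(T) = (2*T)*(-12 + T) = 2*T*(-12 + T))
F(S, o) = 12
X(13) + H*F(Q(-5, 3), c) = 2*13*(-12 + 13) - 39*12 = 2*13*1 - 468 = 26 - 468 = -442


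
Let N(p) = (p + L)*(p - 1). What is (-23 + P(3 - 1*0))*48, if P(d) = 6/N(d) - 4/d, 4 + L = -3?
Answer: -1204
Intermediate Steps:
L = -7 (L = -4 - 3 = -7)
N(p) = (-1 + p)*(-7 + p) (N(p) = (p - 7)*(p - 1) = (-7 + p)*(-1 + p) = (-1 + p)*(-7 + p))
P(d) = -4/d + 6/(7 + d² - 8*d) (P(d) = 6/(7 + d² - 8*d) - 4/d = -4/d + 6/(7 + d² - 8*d))
(-23 + P(3 - 1*0))*48 = (-23 + 2*(-14 - 2*(3 - 1*0)² + 19*(3 - 1*0))/((3 - 1*0)*(7 + (3 - 1*0)² - 8*(3 - 1*0))))*48 = (-23 + 2*(-14 - 2*(3 + 0)² + 19*(3 + 0))/((3 + 0)*(7 + (3 + 0)² - 8*(3 + 0))))*48 = (-23 + 2*(-14 - 2*3² + 19*3)/(3*(7 + 3² - 8*3)))*48 = (-23 + 2*(⅓)*(-14 - 2*9 + 57)/(7 + 9 - 24))*48 = (-23 + 2*(⅓)*(-14 - 18 + 57)/(-8))*48 = (-23 + 2*(⅓)*(-⅛)*25)*48 = (-23 - 25/12)*48 = -301/12*48 = -1204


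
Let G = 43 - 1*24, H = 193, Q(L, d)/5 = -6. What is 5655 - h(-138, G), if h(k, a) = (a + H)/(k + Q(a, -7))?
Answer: 237563/42 ≈ 5656.3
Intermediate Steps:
Q(L, d) = -30 (Q(L, d) = 5*(-6) = -30)
G = 19 (G = 43 - 24 = 19)
h(k, a) = (193 + a)/(-30 + k) (h(k, a) = (a + 193)/(k - 30) = (193 + a)/(-30 + k))
5655 - h(-138, G) = 5655 - (193 + 19)/(-30 - 138) = 5655 - 212/(-168) = 5655 - (-1)*212/168 = 5655 - 1*(-53/42) = 5655 + 53/42 = 237563/42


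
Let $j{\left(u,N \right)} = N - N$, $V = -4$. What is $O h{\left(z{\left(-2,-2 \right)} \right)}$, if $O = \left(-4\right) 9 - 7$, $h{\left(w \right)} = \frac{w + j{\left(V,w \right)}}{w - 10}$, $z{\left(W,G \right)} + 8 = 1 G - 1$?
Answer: $- \frac{473}{21} \approx -22.524$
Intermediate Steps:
$j{\left(u,N \right)} = 0$
$z{\left(W,G \right)} = -9 + G$ ($z{\left(W,G \right)} = -8 + \left(1 G - 1\right) = -8 + \left(G - 1\right) = -8 + \left(-1 + G\right) = -9 + G$)
$h{\left(w \right)} = \frac{w}{-10 + w}$ ($h{\left(w \right)} = \frac{w + 0}{w - 10} = \frac{w}{-10 + w}$)
$O = -43$ ($O = -36 - 7 = -43$)
$O h{\left(z{\left(-2,-2 \right)} \right)} = - 43 \frac{-9 - 2}{-10 - 11} = - 43 \left(- \frac{11}{-10 - 11}\right) = - 43 \left(- \frac{11}{-21}\right) = - 43 \left(\left(-11\right) \left(- \frac{1}{21}\right)\right) = \left(-43\right) \frac{11}{21} = - \frac{473}{21}$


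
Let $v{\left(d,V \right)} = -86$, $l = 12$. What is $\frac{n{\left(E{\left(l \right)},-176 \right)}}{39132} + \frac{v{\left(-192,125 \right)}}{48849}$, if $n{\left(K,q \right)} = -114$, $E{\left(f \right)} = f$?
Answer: $- \frac{165447}{35399242} \approx -0.0046737$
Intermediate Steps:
$\frac{n{\left(E{\left(l \right)},-176 \right)}}{39132} + \frac{v{\left(-192,125 \right)}}{48849} = - \frac{114}{39132} - \frac{86}{48849} = \left(-114\right) \frac{1}{39132} - \frac{86}{48849} = - \frac{19}{6522} - \frac{86}{48849} = - \frac{165447}{35399242}$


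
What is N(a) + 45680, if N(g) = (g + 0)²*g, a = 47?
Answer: 149503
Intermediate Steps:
N(g) = g³ (N(g) = g²*g = g³)
N(a) + 45680 = 47³ + 45680 = 103823 + 45680 = 149503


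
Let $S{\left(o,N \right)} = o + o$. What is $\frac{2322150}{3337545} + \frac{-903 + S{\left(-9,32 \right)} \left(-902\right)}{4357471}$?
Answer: $\frac{677991724009}{969550369913} \approx 0.69928$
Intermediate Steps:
$S{\left(o,N \right)} = 2 o$
$\frac{2322150}{3337545} + \frac{-903 + S{\left(-9,32 \right)} \left(-902\right)}{4357471} = \frac{2322150}{3337545} + \frac{-903 + 2 \left(-9\right) \left(-902\right)}{4357471} = 2322150 \cdot \frac{1}{3337545} + \left(-903 - -16236\right) \frac{1}{4357471} = \frac{154810}{222503} + \left(-903 + 16236\right) \frac{1}{4357471} = \frac{154810}{222503} + 15333 \cdot \frac{1}{4357471} = \frac{154810}{222503} + \frac{15333}{4357471} = \frac{677991724009}{969550369913}$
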